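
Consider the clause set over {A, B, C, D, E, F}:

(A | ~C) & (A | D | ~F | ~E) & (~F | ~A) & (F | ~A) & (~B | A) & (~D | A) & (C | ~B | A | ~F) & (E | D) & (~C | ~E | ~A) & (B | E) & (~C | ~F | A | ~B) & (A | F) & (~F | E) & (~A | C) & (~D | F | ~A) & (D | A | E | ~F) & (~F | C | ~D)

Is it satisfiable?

Unsatisfiable

Suppose A = 1.
The clause (~F) is unit, so F = 0.
But (F) is also a unit clause — contradiction.
Backtrack on A: now try A = 0.
The clause (~C) is unit, so C = 0.
The clause (~B) is unit, so B = 0.
The clause (~D) is unit, so D = 0.
The clause (E) is unit, so E = 1.
The clause (~F) is unit, so F = 0.
But (F) is also a unit clause — contradiction.
Neither A = 1 nor A = 0 works.
No assignment satisfies every clause.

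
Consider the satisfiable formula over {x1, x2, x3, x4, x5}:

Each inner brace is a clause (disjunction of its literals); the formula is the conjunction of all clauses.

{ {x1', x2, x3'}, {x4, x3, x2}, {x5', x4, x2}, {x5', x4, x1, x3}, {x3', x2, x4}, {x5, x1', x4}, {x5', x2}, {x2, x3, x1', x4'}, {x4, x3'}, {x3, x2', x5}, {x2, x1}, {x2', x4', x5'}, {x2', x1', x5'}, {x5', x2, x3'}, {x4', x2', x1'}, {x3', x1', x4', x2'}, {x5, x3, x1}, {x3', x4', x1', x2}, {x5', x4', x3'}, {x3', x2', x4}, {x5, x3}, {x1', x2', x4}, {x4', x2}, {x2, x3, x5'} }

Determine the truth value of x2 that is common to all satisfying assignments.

Suppose x2 = 0.
From the singleton clause (x5'), x5 = 0.
From the singleton clause (x1), x1 = 1.
From the singleton clause (x3'), x3 = 0.
Now (x3) is unsatisfied and unit — conflict.
So every satisfying assignment has x2 = True.

True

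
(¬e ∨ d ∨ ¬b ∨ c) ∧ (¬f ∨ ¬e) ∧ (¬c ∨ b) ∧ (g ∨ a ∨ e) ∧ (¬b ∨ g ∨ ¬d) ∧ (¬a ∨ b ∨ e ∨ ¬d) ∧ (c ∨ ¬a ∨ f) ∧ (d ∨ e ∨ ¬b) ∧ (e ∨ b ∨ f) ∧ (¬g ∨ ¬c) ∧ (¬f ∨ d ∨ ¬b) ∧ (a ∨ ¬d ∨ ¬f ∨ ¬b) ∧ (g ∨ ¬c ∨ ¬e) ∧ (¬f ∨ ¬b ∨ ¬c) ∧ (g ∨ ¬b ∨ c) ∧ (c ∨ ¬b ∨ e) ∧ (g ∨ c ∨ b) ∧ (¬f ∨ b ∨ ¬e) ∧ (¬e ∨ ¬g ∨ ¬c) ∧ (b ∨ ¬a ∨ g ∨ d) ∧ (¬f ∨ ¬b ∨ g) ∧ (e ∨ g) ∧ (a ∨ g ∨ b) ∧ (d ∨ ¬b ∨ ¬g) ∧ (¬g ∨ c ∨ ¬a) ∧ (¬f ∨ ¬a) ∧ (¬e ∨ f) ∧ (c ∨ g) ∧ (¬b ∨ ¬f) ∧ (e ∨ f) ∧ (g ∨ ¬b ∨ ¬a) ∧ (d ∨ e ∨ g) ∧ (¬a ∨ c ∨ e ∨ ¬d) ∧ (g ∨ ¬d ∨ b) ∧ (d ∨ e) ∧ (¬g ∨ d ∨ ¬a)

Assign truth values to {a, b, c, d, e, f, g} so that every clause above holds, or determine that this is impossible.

a=False,  b=False,  c=False,  d=True,  e=False,  f=True,  g=True

Case f = True:
The clause (¬e) is unit, so e = False.
The clause (g) is unit, so g = True.
The clause (¬c) is unit, so c = False.
The clause (¬b) is unit, so b = False.
The clause (¬a) is unit, so a = False.
The clause (d) is unit, so d = True.
Every clause now holds.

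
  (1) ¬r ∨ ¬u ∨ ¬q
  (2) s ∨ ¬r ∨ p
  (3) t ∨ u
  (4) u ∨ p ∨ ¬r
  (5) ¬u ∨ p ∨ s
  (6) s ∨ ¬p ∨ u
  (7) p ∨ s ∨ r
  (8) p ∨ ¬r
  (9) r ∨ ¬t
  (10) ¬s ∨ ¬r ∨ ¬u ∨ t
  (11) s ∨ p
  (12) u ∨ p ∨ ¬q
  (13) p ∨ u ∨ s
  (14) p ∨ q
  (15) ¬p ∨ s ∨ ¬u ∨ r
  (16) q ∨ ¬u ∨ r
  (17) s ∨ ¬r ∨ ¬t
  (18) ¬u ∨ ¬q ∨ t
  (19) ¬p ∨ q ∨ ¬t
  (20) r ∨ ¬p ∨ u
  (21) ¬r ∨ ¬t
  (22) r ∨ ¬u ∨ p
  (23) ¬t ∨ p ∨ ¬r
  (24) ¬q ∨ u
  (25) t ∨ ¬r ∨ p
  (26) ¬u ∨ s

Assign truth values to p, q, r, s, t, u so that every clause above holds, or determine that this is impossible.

Branch on t: set t = True.
From the singleton clause (r), r = True.
But (¬r) is also a unit clause — contradiction.
That branch fails; take t = False instead.
From the singleton clause (u), u = True.
From the singleton clause (¬q), q = False.
From the singleton clause (p), p = True.
From the singleton clause (r), r = True.
From the singleton clause (¬s), s = False.
But (s) is also a unit clause — contradiction.
Neither t = True nor t = False works.

UNSATISFIABLE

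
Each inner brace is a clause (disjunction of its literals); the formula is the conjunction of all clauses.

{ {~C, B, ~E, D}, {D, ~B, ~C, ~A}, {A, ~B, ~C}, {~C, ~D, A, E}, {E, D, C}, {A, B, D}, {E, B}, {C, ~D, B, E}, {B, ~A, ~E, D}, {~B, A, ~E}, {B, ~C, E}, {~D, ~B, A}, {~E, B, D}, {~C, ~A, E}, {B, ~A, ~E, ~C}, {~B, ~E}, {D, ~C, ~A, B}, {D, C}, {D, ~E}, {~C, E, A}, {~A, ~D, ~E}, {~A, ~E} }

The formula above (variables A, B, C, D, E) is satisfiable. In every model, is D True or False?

True

Suppose D = 0.
From the singleton clause (C), C = 1.
From the singleton clause (~E), E = 0.
From the singleton clause (B), B = 1.
From the singleton clause (~A), A = 0.
But (A) is also a unit clause — contradiction.
So every satisfying assignment has D = True.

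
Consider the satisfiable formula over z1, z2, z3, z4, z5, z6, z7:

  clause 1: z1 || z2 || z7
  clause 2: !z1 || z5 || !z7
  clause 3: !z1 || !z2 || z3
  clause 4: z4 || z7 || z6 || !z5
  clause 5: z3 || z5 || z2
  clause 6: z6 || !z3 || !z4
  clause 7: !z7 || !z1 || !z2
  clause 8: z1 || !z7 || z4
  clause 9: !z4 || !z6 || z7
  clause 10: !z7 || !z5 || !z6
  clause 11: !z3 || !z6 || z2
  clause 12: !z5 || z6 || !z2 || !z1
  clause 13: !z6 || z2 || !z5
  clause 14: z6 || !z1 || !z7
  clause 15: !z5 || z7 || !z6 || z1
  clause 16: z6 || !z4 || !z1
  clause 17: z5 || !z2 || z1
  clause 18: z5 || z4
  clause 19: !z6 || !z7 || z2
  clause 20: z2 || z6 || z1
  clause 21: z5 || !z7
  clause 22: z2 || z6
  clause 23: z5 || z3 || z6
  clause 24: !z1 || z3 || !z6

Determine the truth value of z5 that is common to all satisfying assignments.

Suppose z5 = false.
The clause (z4) is unit, so z4 = true.
The clause (!z7) is unit, so z7 = false.
The clause (!z6) is unit, so z6 = false.
The clause (!z3) is unit, so z3 = false.
But (z3) is also a unit clause — contradiction.
So every satisfying assignment has z5 = True.

True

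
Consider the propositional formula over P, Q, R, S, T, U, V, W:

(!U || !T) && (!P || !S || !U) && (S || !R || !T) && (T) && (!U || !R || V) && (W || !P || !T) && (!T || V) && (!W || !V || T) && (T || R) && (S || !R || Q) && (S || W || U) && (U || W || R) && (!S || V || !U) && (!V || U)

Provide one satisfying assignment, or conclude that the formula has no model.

From the singleton clause (T), T = true.
From the singleton clause (!U), U = false.
From the singleton clause (V), V = true.
Now (!V) is unsatisfied and unit — conflict.

UNSATISFIABLE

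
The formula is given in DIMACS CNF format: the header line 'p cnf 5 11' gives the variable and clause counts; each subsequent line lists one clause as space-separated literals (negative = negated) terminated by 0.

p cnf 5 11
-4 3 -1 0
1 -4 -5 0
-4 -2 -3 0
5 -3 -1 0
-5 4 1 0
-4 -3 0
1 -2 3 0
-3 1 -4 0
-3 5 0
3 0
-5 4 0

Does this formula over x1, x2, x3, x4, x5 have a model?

No

From the singleton clause (x3), x3 = True.
From the singleton clause (¬x4), x4 = False.
From the singleton clause (x5), x5 = True.
That conflicts with the unit clause (¬x5).
No assignment satisfies every clause.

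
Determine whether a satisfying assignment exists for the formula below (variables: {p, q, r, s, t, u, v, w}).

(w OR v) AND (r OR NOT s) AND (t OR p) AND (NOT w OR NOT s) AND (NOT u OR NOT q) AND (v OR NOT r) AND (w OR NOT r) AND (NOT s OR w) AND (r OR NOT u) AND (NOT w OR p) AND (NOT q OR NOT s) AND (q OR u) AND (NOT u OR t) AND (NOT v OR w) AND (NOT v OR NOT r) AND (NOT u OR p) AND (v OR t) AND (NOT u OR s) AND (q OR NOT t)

Suppose w = true.
The clause (NOT s) is unit, so s = false.
The clause (p) is unit, so p = true.
The clause (NOT u) is unit, so u = false.
The clause (q) is unit, so q = true.
Suppose v = false.
The clause (NOT r) is unit, so r = false.
The clause (t) is unit, so t = true.
All clauses are satisfied.
A satisfying assignment: p: true, q: true, r: false, s: false, t: true, u: false, v: false, w: true.

Yes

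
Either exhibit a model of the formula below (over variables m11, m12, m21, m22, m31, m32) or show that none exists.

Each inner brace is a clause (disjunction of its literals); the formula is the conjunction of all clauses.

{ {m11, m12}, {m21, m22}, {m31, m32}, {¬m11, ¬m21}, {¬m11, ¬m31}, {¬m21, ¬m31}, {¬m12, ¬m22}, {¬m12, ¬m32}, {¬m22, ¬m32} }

UNSATISFIABLE

Branch on m11: set m11 = True.
Unit clause (¬m21) forces m21 = False.
Unit clause (m22) forces m22 = True.
Unit clause (¬m31) forces m31 = False.
Unit clause (m32) forces m32 = True.
Now (¬m32) is unsatisfied and unit — conflict.
So m11 must be the other value — set m11 = False.
Unit clause (m12) forces m12 = True.
Unit clause (¬m22) forces m22 = False.
Unit clause (m21) forces m21 = True.
Unit clause (¬m31) forces m31 = False.
Unit clause (m32) forces m32 = True.
Now (¬m32) is unsatisfied and unit — conflict.
Both values of m11 lead to a conflict.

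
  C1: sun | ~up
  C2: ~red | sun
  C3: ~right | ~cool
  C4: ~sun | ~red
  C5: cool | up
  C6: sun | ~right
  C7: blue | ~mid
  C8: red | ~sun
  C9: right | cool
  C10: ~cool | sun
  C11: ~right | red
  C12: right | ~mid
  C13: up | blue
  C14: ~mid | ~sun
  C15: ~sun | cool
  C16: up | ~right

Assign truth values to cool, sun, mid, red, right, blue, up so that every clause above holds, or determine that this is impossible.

Branch on sun: set sun = 1.
The clause (~red) is unit, so red = 0.
Now (red) is unsatisfied and unit — conflict.
That branch fails; take sun = 0 instead.
The clause (~up) is unit, so up = 0.
The clause (~red) is unit, so red = 0.
The clause (cool) is unit, so cool = 1.
Now (~cool) is unsatisfied and unit — conflict.
Both values of sun lead to a conflict.

UNSATISFIABLE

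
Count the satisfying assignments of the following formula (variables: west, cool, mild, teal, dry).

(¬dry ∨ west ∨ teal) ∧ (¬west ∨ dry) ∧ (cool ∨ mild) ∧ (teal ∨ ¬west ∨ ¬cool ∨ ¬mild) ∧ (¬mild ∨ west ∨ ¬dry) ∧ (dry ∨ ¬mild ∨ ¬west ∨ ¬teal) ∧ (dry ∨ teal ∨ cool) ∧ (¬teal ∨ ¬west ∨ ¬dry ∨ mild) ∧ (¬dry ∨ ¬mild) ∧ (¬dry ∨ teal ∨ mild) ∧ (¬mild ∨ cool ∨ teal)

There are 2^5 = 32 truth assignments over (west, cool, mild, teal, dry).
Split on teal. With teal = True, the clauses containing teal are satisfied and ¬teal drops from the rest; 4 of the 2^4 = 16 assignments to the other variables satisfy what remains.
With teal = False, by the same count on the reduced clause set, 2 assignments work.
Total: 4 + 2 = 6.

6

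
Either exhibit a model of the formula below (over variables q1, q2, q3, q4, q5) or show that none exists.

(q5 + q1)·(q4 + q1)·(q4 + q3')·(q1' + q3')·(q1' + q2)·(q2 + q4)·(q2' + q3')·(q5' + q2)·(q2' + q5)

Suppose q5 = 1.
Unit clause (q2) forces q2 = 1.
Unit clause (q3') forces q3 = 0.
Suppose q4 = 0.
Unit clause (q1) forces q1 = 1.
All clauses are satisfied.

q1 ↦ 1; q2 ↦ 1; q3 ↦ 0; q4 ↦ 0; q5 ↦ 1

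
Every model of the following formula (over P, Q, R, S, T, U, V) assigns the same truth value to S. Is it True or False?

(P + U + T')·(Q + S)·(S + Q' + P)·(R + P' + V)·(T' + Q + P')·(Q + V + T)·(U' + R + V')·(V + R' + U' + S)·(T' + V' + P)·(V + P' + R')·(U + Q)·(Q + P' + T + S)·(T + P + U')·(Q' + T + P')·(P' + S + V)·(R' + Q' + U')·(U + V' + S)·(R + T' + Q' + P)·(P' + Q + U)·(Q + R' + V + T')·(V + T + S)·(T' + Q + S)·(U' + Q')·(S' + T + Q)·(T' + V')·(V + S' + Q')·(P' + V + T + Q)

True

Suppose S = 0.
The clause (Q) is unit, so Q = 1.
The clause (P) is unit, so P = 1.
The clause (T) is unit, so T = 1.
The clause (V) is unit, so V = 1.
But (V') is also a unit clause — contradiction.
So every satisfying assignment has S = True.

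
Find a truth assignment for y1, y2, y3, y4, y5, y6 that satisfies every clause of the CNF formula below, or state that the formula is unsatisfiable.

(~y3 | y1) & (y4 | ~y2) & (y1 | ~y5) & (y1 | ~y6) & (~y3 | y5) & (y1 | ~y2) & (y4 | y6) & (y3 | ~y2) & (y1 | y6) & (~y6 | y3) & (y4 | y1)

Try y3 = 0.
Unit clause (~y2) forces y2 = 0.
Unit clause (~y6) forces y6 = 0.
Unit clause (y4) forces y4 = 1.
Unit clause (y1) forces y1 = 1.
Every clause is now satisfied; y5 is unconstrained.

y1 ↦ 1,  y2 ↦ 0,  y3 ↦ 0,  y4 ↦ 1,  y5 ↦ 1,  y6 ↦ 0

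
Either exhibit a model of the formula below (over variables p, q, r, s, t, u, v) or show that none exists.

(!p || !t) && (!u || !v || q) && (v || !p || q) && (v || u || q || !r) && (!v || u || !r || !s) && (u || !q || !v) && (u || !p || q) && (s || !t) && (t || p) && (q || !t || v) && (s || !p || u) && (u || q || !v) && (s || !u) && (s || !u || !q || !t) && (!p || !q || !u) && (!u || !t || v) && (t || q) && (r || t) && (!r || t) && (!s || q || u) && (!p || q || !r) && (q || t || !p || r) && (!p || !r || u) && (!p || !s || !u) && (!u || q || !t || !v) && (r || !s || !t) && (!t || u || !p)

Branch on p: set p = false.
The clause (t) is unit, so t = true.
The clause (s) is unit, so s = true.
The clause (r) is unit, so r = true.
Branch on v: set v = false.
The clause (q) is unit, so q = true.
The clause (!u) is unit, so u = false.
This assignment satisfies each clause.

p: false; q: true; r: true; s: true; t: true; u: false; v: false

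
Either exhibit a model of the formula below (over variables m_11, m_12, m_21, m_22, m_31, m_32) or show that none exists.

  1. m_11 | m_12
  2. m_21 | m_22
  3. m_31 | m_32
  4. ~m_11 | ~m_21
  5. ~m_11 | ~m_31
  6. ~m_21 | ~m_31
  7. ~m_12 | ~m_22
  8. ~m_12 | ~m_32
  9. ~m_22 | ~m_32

UNSATISFIABLE

Suppose m_11 = 1.
(~m_21) alone gives m_21 = 0.
(m_22) alone gives m_22 = 1.
(~m_31) alone gives m_31 = 0.
(m_32) alone gives m_32 = 1.
Now (~m_32) is unsatisfied and unit — conflict.
That branch fails; take m_11 = 0 instead.
(m_12) alone gives m_12 = 1.
(~m_22) alone gives m_22 = 0.
(m_21) alone gives m_21 = 1.
(~m_31) alone gives m_31 = 0.
(m_32) alone gives m_32 = 1.
Now (~m_32) is unsatisfied and unit — conflict.
Either choice for m_11 ends in contradiction.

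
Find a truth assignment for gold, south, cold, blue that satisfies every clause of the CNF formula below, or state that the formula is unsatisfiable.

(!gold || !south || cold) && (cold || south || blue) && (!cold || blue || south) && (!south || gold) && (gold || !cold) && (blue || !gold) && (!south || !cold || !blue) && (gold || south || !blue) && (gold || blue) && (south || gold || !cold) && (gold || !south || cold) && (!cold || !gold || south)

Case south = false:
Case cold = false:
The clause (blue) is unit, so blue = true.
The clause (gold) is unit, so gold = true.
Every clause now holds.

gold ↦ true, south ↦ false, cold ↦ false, blue ↦ true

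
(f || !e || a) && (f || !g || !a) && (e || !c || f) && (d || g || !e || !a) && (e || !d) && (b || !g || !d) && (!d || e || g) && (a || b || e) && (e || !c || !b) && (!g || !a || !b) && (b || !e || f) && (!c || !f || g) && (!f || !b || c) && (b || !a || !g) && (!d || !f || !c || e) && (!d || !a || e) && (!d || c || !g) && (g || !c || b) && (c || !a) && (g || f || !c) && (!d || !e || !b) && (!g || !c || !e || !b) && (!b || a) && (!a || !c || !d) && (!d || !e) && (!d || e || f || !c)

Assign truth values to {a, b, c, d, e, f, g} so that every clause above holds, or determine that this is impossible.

Case e = true:
(!d) alone gives d = false.
Case f = true:
Case g = true:
Case a = false:
(!b) alone gives b = false.
All clauses hold; c can take either value.

a: false; b: false; c: false; d: false; e: true; f: true; g: true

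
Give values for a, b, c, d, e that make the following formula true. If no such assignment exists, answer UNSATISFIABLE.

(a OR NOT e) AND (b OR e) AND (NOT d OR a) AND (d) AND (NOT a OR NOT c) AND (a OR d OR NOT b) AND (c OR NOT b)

a: true,  b: false,  c: false,  d: true,  e: true

The clause (d) is unit, so d = true.
The clause (a) is unit, so a = true.
The clause (NOT c) is unit, so c = false.
The clause (NOT b) is unit, so b = false.
The clause (e) is unit, so e = true.
Every clause now holds.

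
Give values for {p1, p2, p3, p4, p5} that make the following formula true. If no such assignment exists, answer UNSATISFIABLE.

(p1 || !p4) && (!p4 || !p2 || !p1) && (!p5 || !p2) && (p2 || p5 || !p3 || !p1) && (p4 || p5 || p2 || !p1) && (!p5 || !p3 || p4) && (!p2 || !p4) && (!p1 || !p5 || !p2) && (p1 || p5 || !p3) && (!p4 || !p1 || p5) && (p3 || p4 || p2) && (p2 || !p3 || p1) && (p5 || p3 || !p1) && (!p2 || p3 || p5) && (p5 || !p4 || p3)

p1: true, p2: true, p3: true, p4: false, p5: false

Try p1 = true.
Try p4 = false.
Try p5 = false.
Unit clause (p2) forces p2 = true.
Unit clause (p3) forces p3 = true.
This assignment satisfies each clause.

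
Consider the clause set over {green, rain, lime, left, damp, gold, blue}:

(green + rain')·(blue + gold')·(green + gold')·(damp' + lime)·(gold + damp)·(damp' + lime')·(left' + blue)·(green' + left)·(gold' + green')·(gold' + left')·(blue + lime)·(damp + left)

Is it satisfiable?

No

Case green = 1:
(left) alone gives left = 1.
(blue) alone gives blue = 1.
(gold') alone gives gold = 0.
(damp) alone gives damp = 1.
(lime) alone gives lime = 1.
But (lime') is also a unit clause — contradiction.
Undo green and try green = 0.
(rain') alone gives rain = 0.
(gold') alone gives gold = 0.
(damp) alone gives damp = 1.
(lime) alone gives lime = 1.
But (lime') is also a unit clause — contradiction.
Neither green = 1 nor green = 0 works.
No assignment satisfies every clause.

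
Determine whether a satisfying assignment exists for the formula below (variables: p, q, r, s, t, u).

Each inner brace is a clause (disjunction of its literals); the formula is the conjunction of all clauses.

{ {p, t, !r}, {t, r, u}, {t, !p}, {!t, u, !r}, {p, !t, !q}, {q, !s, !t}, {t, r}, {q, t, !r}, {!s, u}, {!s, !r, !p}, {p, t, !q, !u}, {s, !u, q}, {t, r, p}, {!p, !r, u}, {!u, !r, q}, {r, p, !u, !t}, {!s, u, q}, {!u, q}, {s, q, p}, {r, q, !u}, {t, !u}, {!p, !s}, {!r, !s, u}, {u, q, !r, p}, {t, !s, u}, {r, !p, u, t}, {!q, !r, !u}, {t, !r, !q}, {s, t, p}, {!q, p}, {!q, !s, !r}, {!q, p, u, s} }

Branch on t: set t = true.
Branch on u: set u = false.
The clause (!r) is unit, so r = false.
The clause (!s) is unit, so s = false.
Branch on p: set p = true.
No clause remains; q is free.
A satisfying assignment: p=true,  q=true,  r=false,  s=false,  t=true,  u=false.

Yes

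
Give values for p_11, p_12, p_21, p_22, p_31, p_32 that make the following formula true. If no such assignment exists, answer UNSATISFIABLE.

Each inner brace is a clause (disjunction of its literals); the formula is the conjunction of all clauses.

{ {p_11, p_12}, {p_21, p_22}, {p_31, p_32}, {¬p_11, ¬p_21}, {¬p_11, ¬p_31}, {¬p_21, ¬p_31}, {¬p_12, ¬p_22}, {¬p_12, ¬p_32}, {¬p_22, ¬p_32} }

Suppose p_11 = True.
The clause (¬p_21) is unit, so p_21 = False.
The clause (p_22) is unit, so p_22 = True.
The clause (¬p_31) is unit, so p_31 = False.
The clause (p_32) is unit, so p_32 = True.
That conflicts with the unit clause (¬p_32).
So p_11 must be the other value — set p_11 = False.
The clause (p_12) is unit, so p_12 = True.
The clause (¬p_22) is unit, so p_22 = False.
The clause (p_21) is unit, so p_21 = True.
The clause (¬p_31) is unit, so p_31 = False.
The clause (p_32) is unit, so p_32 = True.
That conflicts with the unit clause (¬p_32).
Neither p_11 = True nor p_11 = False works.

UNSATISFIABLE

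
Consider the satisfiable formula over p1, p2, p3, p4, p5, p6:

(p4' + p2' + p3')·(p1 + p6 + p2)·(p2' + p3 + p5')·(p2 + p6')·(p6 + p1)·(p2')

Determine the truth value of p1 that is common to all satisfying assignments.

True

Suppose p1 = 0.
(p6) alone gives p6 = 1.
(p2) alone gives p2 = 1.
But (p2') is also a unit clause — contradiction.
So every satisfying assignment has p1 = True.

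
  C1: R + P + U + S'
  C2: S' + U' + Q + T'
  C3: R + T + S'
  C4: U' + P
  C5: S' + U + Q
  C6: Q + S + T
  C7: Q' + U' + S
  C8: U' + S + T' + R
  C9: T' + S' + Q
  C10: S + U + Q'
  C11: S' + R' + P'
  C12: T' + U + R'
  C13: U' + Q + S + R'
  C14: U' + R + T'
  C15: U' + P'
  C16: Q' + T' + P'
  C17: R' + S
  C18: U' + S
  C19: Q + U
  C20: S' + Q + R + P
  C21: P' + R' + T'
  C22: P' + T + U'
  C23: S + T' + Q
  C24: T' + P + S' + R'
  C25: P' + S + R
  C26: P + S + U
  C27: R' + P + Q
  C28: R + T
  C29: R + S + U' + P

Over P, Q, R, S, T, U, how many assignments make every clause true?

1

There are 2^6 = 64 truth assignments over (P, Q, R, S, T, U).
Split on S. With S = 1, the clauses containing S are satisfied and S' drops from the rest; 1 of the 2^5 = 32 assignments to the other variables satisfy what remains.
With S = 0, by the same count on the reduced clause set, 0 assignments work.
(One model: P=F, Q=T, R=T, S=T, T=F, U=F.)
Total: 1 + 0 = 1.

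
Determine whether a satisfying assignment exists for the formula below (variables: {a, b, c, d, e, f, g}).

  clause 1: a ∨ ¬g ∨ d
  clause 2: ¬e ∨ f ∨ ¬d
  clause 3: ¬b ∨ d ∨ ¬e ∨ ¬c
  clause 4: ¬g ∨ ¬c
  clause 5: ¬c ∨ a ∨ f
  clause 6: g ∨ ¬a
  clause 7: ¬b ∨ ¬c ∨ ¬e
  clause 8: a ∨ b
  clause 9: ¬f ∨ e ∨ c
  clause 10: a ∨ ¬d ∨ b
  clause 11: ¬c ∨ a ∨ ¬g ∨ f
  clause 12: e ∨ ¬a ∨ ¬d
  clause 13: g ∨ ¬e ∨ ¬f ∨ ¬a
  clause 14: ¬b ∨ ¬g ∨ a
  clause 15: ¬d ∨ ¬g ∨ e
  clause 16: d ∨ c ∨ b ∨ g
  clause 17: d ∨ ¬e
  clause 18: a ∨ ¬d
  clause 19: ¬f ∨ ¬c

Suppose g = True.
(¬c) alone gives c = False.
Suppose a = True.
Suppose f = True.
(e) alone gives e = True.
(d) alone gives d = True.
No clause remains; b is free.
A satisfying assignment: a=True; b=False; c=False; d=True; e=True; f=True; g=True.

Yes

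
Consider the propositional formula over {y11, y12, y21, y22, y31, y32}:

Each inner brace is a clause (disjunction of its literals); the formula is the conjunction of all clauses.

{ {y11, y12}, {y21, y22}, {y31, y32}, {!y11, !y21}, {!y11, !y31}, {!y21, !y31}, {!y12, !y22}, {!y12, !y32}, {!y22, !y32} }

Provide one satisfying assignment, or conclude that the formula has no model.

UNSATISFIABLE

Branch on y11: set y11 = true.
The clause (!y21) is unit, so y21 = false.
The clause (y22) is unit, so y22 = true.
The clause (!y31) is unit, so y31 = false.
The clause (y32) is unit, so y32 = true.
But (!y32) is also a unit clause — contradiction.
So y11 must be the other value — set y11 = false.
The clause (y12) is unit, so y12 = true.
The clause (!y22) is unit, so y22 = false.
The clause (y21) is unit, so y21 = true.
The clause (!y31) is unit, so y31 = false.
The clause (y32) is unit, so y32 = true.
But (!y32) is also a unit clause — contradiction.
Either choice for y11 ends in contradiction.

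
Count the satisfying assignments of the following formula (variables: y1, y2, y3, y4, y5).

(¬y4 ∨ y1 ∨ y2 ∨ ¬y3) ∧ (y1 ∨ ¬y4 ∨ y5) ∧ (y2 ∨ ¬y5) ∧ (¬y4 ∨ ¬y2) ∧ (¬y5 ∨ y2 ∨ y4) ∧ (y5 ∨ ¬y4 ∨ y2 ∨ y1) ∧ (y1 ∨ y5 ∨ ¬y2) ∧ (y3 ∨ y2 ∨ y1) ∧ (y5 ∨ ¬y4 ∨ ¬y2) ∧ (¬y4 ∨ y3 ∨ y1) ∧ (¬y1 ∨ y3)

There are 2^5 = 32 truth assignments over (y1, y2, y3, y4, y5).
Split on y1. With y1 = True, the clauses containing y1 are satisfied and ¬y1 drops from the rest; 4 of the 2^4 = 16 assignments to the other variables satisfy what remains.
With y1 = False, by the same count on the reduced clause set, 3 assignments work.
(One model: y1=F, y2=F, y3=T, y4=F, y5=F.)
Total: 4 + 3 = 7.

7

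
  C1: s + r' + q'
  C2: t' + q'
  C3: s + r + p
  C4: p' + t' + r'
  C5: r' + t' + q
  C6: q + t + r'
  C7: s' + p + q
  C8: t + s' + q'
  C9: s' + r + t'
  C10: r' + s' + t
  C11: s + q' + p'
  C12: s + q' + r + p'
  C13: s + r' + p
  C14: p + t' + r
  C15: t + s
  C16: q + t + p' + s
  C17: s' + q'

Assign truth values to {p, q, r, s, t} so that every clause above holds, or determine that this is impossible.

p=1, q=0, r=0, s=1, t=0

Try t = 0.
From the singleton clause (s), s = 1.
From the singleton clause (q'), q = 0.
From the singleton clause (r'), r = 0.
From the singleton clause (p), p = 1.
Every clause now holds.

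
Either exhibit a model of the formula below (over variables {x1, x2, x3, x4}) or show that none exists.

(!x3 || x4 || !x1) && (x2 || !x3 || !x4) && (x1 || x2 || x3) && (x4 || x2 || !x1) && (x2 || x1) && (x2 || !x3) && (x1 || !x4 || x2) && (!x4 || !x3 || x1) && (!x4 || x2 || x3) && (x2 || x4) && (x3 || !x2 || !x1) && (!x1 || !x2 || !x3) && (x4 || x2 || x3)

x1: false, x2: true, x3: false, x4: true

Case x2 = true:
Case x3 = false:
From the singleton clause (!x1), x1 = false.
All clauses hold; x4 can take either value.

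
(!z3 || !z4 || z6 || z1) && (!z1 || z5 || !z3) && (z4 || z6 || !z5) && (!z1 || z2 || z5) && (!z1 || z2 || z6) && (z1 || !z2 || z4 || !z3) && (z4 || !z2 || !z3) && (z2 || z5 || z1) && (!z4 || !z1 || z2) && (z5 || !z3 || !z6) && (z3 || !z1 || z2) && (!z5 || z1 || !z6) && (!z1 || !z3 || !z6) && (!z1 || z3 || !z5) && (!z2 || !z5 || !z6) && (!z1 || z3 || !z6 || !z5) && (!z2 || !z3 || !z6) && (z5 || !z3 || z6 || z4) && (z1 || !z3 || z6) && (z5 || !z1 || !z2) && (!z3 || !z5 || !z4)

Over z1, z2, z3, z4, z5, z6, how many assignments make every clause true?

6

There are 2^6 = 64 truth assignments over (z1, z2, z3, z4, z5, z6).
Split on z5. With z5 = true, the clauses containing z5 are satisfied and !z5 drops from the rest; 2 of the 2^5 = 32 assignments to the other variables satisfy what remains.
With z5 = false, by the same count on the reduced clause set, 4 assignments work.
Total: 2 + 4 = 6.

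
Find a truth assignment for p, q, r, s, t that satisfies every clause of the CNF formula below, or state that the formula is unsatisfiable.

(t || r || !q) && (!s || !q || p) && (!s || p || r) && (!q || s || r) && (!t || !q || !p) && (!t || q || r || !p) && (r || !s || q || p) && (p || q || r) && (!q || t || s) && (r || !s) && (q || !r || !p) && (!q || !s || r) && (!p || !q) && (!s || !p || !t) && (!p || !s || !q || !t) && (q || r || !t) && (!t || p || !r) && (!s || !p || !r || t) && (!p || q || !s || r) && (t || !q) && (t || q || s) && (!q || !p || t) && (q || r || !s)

Suppose r = true.
Suppose q = false.
The clause (!p) is unit, so p = false.
The clause (!t) is unit, so t = false.
The clause (s) is unit, so s = true.
Every clause now holds.

p=false; q=false; r=true; s=true; t=false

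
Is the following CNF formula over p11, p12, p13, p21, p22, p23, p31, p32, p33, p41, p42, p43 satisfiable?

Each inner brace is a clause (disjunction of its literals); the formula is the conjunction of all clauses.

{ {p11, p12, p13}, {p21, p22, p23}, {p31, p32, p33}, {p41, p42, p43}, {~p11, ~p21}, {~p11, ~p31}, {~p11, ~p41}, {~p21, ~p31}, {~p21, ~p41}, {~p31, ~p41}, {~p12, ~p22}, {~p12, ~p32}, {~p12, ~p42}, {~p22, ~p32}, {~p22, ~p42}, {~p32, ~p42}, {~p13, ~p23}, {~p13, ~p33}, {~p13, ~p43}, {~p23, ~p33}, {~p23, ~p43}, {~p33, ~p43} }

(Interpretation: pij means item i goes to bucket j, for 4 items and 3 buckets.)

Try p11 = 0.
Try p12 = 1.
From the singleton clause (~p22), p22 = 0.
From the singleton clause (~p32), p32 = 0.
From the singleton clause (~p42), p42 = 0.
Try p21 = 1.
From the singleton clause (~p31), p31 = 0.
From the singleton clause (p33), p33 = 1.
From the singleton clause (~p41), p41 = 0.
From the singleton clause (p43), p43 = 1.
But (~p43) is also a unit clause — contradiction.
So p21 must be the other value — set p21 = 0.
From the singleton clause (p23), p23 = 1.
From the singleton clause (~p13), p13 = 0.
From the singleton clause (~p33), p33 = 0.
From the singleton clause (p31), p31 = 1.
From the singleton clause (~p41), p41 = 0.
From the singleton clause (p43), p43 = 1.
But (~p43) is also a unit clause — contradiction.
Both values of p21 lead to a conflict.
So p12 must be the other value — set p12 = 0.
From the singleton clause (p13), p13 = 1.
From the singleton clause (~p23), p23 = 0.
From the singleton clause (~p33), p33 = 0.
From the singleton clause (~p43), p43 = 0.
Try p21 = 1.
From the singleton clause (~p31), p31 = 0.
From the singleton clause (p32), p32 = 1.
From the singleton clause (~p41), p41 = 0.
From the singleton clause (p42), p42 = 1.
But (~p42) is also a unit clause — contradiction.
So p21 must be the other value — set p21 = 0.
From the singleton clause (p22), p22 = 1.
From the singleton clause (~p32), p32 = 0.
From the singleton clause (p31), p31 = 1.
From the singleton clause (~p41), p41 = 0.
From the singleton clause (p42), p42 = 1.
But (~p42) is also a unit clause — contradiction.
Both values of p21 lead to a conflict.
Both values of p12 lead to a conflict.
So p11 must be the other value — set p11 = 1.
From the singleton clause (~p21), p21 = 0.
From the singleton clause (~p31), p31 = 0.
From the singleton clause (~p41), p41 = 0.
Try p22 = 1.
From the singleton clause (~p12), p12 = 0.
From the singleton clause (~p32), p32 = 0.
From the singleton clause (p33), p33 = 1.
From the singleton clause (~p42), p42 = 0.
From the singleton clause (p43), p43 = 1.
But (~p43) is also a unit clause — contradiction.
So p22 must be the other value — set p22 = 0.
From the singleton clause (p23), p23 = 1.
From the singleton clause (~p13), p13 = 0.
From the singleton clause (~p33), p33 = 0.
From the singleton clause (p32), p32 = 1.
From the singleton clause (~p12), p12 = 0.
From the singleton clause (~p42), p42 = 0.
From the singleton clause (p43), p43 = 1.
But (~p43) is also a unit clause — contradiction.
Both values of p22 lead to a conflict.
Both values of p11 lead to a conflict.
No assignment satisfies every clause.

Unsatisfiable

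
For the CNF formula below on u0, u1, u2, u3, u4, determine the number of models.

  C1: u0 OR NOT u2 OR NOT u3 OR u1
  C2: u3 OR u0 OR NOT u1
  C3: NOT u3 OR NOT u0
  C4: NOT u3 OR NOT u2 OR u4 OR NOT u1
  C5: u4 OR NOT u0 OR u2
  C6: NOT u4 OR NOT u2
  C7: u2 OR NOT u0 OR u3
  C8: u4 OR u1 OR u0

6

There are 2^5 = 32 truth assignments over (u0, u1, u2, u3, u4).
Split on u4. With u4 = true, the clauses containing u4 are satisfied and NOT u4 drops from the rest; 3 of the 2^4 = 16 assignments to the other variables satisfy what remains.
With u4 = false, by the same count on the reduced clause set, 3 assignments work.
(One model: u0=F, u1=F, u2=F, u3=F, u4=T.)
Total: 3 + 3 = 6.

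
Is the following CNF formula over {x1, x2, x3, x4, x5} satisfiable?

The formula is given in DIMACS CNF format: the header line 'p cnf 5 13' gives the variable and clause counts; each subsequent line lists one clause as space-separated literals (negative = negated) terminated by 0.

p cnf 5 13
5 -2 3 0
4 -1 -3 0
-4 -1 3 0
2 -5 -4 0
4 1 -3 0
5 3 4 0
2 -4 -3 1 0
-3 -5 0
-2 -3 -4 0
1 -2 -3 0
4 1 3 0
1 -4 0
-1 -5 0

Suppose x3 = True.
The clause (¬x5) is unit, so x5 = False.
Suppose x4 = True.
The clause (¬x2) is unit, so x2 = False.
The clause (x1) is unit, so x1 = True.
All clauses are satisfied.
A satisfying assignment: x1: True, x2: False, x3: True, x4: True, x5: False.

Yes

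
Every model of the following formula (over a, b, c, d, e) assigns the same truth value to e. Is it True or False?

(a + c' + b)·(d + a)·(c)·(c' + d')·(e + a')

True

Suppose e = 0.
From the singleton clause (c), c = 1.
From the singleton clause (d'), d = 0.
From the singleton clause (a), a = 1.
But (a') is also a unit clause — contradiction.
So every satisfying assignment has e = True.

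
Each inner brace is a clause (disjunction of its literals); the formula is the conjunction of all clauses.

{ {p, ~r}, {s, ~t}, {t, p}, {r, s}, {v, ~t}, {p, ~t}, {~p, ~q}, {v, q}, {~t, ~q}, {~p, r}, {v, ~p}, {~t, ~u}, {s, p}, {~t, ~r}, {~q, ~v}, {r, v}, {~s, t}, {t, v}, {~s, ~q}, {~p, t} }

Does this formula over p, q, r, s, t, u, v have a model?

Case p = 1:
From the singleton clause (~q), q = 0.
From the singleton clause (v), v = 1.
From the singleton clause (r), r = 1.
From the singleton clause (~t), t = 0.
That conflicts with the unit clause (t).
That branch fails; take p = 0 instead.
From the singleton clause (~r), r = 0.
From the singleton clause (t), t = 1.
That conflicts with the unit clause (~t).
Both values of p lead to a conflict.
No assignment satisfies every clause.

Unsatisfiable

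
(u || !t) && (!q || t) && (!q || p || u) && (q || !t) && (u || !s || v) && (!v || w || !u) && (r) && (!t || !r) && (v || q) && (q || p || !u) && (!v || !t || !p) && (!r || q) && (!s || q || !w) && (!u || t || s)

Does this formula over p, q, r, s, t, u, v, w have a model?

Unsatisfiable

Unit clause (r) forces r = true.
Unit clause (!t) forces t = false.
Unit clause (!q) forces q = false.
But (q) is also a unit clause — contradiction.
No assignment satisfies every clause.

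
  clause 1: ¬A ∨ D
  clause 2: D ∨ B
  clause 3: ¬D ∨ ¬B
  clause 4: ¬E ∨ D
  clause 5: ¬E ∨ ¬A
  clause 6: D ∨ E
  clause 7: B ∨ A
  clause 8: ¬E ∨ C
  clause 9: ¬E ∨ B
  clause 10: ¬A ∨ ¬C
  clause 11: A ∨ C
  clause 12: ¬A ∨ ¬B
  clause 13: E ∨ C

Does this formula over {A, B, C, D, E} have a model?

Case A = False:
The clause (B) is unit, so B = True.
The clause (¬D) is unit, so D = False.
The clause (¬E) is unit, so E = False.
That conflicts with the unit clause (E).
Backtrack on A: now try A = True.
The clause (D) is unit, so D = True.
The clause (¬B) is unit, so B = False.
The clause (¬E) is unit, so E = False.
The clause (¬C) is unit, so C = False.
That conflicts with the unit clause (C).
Either choice for A ends in contradiction.
No assignment satisfies every clause.

No, unsatisfiable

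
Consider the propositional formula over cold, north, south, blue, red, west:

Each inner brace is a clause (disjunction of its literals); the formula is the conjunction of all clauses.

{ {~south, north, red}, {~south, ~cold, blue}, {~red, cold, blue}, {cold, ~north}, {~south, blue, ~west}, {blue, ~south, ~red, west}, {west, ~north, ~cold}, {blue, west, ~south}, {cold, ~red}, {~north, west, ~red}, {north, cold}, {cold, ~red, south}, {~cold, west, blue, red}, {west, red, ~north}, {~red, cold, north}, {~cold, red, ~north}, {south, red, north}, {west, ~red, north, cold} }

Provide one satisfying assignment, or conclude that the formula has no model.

Try cold = 1.
Try south = 0.
Try west = 1.
Try red = 1.
All clauses hold; north, blue can take either value.

cold ↦ 1, north ↦ 1, south ↦ 0, blue ↦ 0, red ↦ 1, west ↦ 1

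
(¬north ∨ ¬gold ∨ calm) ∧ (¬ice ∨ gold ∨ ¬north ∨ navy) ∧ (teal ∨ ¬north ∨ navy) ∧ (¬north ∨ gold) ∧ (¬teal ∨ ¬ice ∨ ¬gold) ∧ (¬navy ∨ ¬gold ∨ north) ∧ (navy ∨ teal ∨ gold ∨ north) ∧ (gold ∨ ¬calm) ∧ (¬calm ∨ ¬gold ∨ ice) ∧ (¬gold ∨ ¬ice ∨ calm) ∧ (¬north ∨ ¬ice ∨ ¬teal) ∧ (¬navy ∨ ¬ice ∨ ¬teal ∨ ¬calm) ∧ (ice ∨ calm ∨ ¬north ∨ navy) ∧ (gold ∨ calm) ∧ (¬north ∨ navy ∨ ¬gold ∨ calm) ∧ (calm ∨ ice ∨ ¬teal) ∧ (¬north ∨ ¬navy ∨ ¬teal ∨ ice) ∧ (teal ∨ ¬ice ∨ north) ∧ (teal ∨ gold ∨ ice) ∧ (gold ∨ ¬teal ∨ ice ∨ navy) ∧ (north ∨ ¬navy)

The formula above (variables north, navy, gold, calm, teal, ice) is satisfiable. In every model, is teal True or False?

False

Suppose teal = True.
Try north = False.
From the singleton clause (¬navy), navy = False.
Try ice = False.
From the singleton clause (calm), calm = True.
From the singleton clause (gold), gold = True.
But (¬gold) is also a unit clause — contradiction.
Backtrack on ice: now try ice = True.
From the singleton clause (¬gold), gold = False.
From the singleton clause (¬calm), calm = False.
But (calm) is also a unit clause — contradiction.
Neither ice = True nor ice = False works.
Backtrack on north: now try north = True.
From the singleton clause (gold), gold = True.
From the singleton clause (calm), calm = True.
From the singleton clause (¬ice), ice = False.
But (ice) is also a unit clause — contradiction.
Neither north = True nor north = False works.
So every satisfying assignment has teal = False.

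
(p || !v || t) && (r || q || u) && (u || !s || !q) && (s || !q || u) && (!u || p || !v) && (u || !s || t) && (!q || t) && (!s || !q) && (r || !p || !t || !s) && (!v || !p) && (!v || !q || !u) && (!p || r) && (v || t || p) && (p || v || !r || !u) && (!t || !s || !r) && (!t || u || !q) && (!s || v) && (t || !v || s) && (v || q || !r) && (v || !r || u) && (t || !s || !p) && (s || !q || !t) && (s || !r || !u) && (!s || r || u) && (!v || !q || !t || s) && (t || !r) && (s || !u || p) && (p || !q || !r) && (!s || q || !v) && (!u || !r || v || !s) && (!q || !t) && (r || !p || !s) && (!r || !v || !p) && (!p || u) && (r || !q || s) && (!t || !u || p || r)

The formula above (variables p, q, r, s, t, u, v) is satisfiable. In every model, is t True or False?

True

Suppose t = false.
The clause (!q) is unit, so q = false.
The clause (!r) is unit, so r = false.
The clause (u) is unit, so u = true.
The clause (!p) is unit, so p = false.
The clause (!v) is unit, so v = false.
That conflicts with the unit clause (v).
So every satisfying assignment has t = True.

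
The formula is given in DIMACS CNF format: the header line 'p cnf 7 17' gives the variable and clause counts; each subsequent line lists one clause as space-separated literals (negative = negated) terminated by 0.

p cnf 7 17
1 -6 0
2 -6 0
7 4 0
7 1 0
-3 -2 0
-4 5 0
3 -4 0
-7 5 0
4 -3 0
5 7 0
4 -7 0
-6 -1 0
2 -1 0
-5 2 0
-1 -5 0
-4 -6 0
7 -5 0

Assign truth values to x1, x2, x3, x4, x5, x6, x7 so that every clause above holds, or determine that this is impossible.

Branch on x1: set x1 = True.
Unit clause (¬x6) forces x6 = False.
Unit clause (x2) forces x2 = True.
Unit clause (¬x3) forces x3 = False.
Unit clause (¬x4) forces x4 = False.
Unit clause (x7) forces x7 = True.
That conflicts with the unit clause (¬x7).
That branch fails; take x1 = False instead.
Unit clause (¬x6) forces x6 = False.
Unit clause (x7) forces x7 = True.
Unit clause (x5) forces x5 = True.
Unit clause (x4) forces x4 = True.
Unit clause (x3) forces x3 = True.
Unit clause (¬x2) forces x2 = False.
That conflicts with the unit clause (x2).
Both values of x1 lead to a conflict.

UNSATISFIABLE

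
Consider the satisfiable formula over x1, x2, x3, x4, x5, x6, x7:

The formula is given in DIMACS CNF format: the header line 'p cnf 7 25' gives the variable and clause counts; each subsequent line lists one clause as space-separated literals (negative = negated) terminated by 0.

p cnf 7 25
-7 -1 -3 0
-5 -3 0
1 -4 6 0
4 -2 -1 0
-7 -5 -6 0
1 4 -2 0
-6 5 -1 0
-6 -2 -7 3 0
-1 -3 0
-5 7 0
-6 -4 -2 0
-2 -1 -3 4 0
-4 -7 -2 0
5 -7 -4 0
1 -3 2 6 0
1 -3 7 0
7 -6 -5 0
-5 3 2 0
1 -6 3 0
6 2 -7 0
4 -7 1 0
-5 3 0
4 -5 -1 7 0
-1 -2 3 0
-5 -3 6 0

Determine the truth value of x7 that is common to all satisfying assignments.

False

Suppose x7 = True.
Suppose x1 = False.
The clause (x4) is unit, so x4 = True.
The clause (x6) is unit, so x6 = True.
The clause (¬x5) is unit, so x5 = False.
That conflicts with the unit clause (x5).
Undo x1 and try x1 = True.
The clause (¬x3) is unit, so x3 = False.
The clause (¬x5) is unit, so x5 = False.
The clause (¬x6) is unit, so x6 = False.
The clause (¬x4) is unit, so x4 = False.
The clause (¬x2) is unit, so x2 = False.
That conflicts with the unit clause (x2).
Both values of x1 lead to a conflict.
So every satisfying assignment has x7 = False.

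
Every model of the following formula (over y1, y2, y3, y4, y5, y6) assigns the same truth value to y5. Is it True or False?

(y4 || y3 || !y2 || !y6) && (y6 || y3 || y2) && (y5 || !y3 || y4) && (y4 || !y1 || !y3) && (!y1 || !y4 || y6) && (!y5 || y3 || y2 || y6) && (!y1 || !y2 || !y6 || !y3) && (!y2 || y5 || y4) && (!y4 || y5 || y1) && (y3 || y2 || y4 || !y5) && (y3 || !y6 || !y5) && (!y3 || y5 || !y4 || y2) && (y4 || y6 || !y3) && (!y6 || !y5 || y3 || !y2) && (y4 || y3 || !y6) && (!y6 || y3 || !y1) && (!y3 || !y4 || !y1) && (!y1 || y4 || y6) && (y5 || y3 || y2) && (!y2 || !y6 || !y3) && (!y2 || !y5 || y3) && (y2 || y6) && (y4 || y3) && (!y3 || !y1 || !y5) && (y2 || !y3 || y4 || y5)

Suppose y5 = false.
Try y3 = false.
The clause (y2) is unit, so y2 = true.
The clause (y4) is unit, so y4 = true.
The clause (y1) is unit, so y1 = true.
The clause (y6) is unit, so y6 = true.
Now (!y6) is unsatisfied and unit — conflict.
That branch fails; take y3 = true instead.
The clause (y4) is unit, so y4 = true.
The clause (y1) is unit, so y1 = true.
Now (!y1) is unsatisfied and unit — conflict.
Neither y3 = true nor y3 = false works.
So every satisfying assignment has y5 = True.

True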